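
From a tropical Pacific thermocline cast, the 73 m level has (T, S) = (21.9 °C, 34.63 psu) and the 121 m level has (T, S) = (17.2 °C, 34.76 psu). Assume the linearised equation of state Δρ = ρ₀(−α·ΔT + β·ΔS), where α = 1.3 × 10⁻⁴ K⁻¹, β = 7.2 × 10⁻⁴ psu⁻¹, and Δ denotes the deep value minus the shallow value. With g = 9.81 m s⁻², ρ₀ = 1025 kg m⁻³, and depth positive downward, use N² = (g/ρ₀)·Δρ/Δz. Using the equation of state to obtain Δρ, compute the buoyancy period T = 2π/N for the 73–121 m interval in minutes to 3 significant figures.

8.73 min

ΔT = -4.7 K, ΔS = +0.13 psu (deep − shallow).
Δρ/ρ₀ = −αΔT + βΔS = 6.11 × 10⁻⁴ + 9.36 × 10⁻⁵ = 7.046 × 10⁻⁴, so Δρ ≈ 0.7222 kg m⁻³.
N² = (g/ρ₀)·Δρ/Δz = g·(Δρ/ρ₀)/Δz = 9.81 × 7.046 × 10⁻⁴ / 48 = 1.4400 × 10⁻⁴ s⁻².
N = √(1.4400 × 10⁻⁴) = 0.012000 rad s⁻¹ → T = 2π/N = 523.60 s = 8.7267 min ≈ 8.73 min.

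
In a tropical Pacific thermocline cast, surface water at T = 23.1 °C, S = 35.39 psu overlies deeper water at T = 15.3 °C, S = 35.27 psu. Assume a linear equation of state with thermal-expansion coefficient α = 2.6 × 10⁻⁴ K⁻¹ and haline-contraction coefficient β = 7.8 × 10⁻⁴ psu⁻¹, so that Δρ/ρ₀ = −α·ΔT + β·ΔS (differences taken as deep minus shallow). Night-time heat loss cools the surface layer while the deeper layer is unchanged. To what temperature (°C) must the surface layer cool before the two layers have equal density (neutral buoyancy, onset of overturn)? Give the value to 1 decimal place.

15.7 °C

Neutral buoyancy requires Δρ = 0, i.e. −α(T_deep − T_surf′) + β(S_deep − S_surf) = 0.
T_surf′ = T_deep − (β/α)·ΔS = 15.3 − (7.8 × 10⁻⁴/2.6 × 10⁻⁴)·(-0.12) = 15.660 °C.
Cooling required: 23.1 − (15.660) = 7.440 °C.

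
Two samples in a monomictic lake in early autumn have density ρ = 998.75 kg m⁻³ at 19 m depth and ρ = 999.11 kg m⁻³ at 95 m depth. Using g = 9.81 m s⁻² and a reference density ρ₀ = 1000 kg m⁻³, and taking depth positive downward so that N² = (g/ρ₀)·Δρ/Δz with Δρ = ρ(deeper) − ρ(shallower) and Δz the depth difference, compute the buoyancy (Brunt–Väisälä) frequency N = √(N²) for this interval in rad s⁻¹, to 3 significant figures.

Δρ = 999.11 − 998.75 = 0.36 kg m⁻³ over Δz = 95 − 19 = 76 m.
N² = (9.81/1000) × (0.36/76) = 4.6468 × 10⁻⁵ s⁻².
N = √(4.6468 × 10⁻⁵) = 6.8167 × 10⁻³ rad s⁻¹ ≈ 6.82 × 10⁻³ rad s⁻¹.

6.82 × 10⁻³ rad s⁻¹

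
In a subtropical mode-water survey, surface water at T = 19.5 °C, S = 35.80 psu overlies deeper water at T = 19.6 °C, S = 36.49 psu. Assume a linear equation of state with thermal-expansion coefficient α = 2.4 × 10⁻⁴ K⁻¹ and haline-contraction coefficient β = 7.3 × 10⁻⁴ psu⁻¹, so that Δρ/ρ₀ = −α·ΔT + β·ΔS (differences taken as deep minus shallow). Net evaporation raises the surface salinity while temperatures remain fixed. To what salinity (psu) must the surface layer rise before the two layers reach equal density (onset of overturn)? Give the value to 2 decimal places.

36.46 psu

Neutral buoyancy requires −α(T_deep − T_surf) + β(S_deep − S_surf′) = 0.
S_surf′ = S_deep − (α/β)·ΔT = 36.49 − (2.4 × 10⁻⁴/7.3 × 10⁻⁴)·(+0.1) = 36.4571 psu.
Increase required: 36.4571 − 35.80 = 0.6571 psu.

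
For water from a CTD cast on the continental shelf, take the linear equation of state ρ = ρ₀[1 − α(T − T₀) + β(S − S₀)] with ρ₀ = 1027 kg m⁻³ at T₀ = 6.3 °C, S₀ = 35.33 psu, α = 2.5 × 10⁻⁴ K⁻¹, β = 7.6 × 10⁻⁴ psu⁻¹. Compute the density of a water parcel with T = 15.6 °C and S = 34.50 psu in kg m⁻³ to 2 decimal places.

1023.96 kg m⁻³

T − T₀ = +9.3 K, S − S₀ = -0.83 psu.
Bracket = 1 − α·(+9.3) + β·(-0.83) = 1 + (-2.9558 × 10⁻³) = 0.9970442.
ρ = 1027 × 0.9970442 = 1023.96 kg m⁻³.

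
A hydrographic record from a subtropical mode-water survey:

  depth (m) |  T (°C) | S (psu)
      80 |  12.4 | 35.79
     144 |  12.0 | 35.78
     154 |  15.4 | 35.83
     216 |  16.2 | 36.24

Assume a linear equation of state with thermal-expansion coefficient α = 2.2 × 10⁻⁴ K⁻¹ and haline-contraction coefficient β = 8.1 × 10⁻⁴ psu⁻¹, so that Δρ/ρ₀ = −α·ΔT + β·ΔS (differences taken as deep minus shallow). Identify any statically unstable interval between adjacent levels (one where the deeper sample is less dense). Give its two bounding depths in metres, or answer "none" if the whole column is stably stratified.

144–154 m

Evaluate Δρ/ρ₀ = −αΔT + βΔS across each adjacent pair:
  80–144 m: −αΔT+βΔS = −(2.2 × 10⁻⁴)(-0.4)+(8.1 × 10⁻⁴)(-0.01) = 8.0 × 10⁻⁵ → stable
  144–154 m: −αΔT+βΔS = −(2.2 × 10⁻⁴)(+3.4)+(8.1 × 10⁻⁴)(+0.05) = -7.1 × 10⁻⁴ → UNSTABLE
  154–216 m: −αΔT+βΔS = −(2.2 × 10⁻⁴)(+0.8)+(8.1 × 10⁻⁴)(+0.41) = 1.6 × 10⁻⁴ → stable
The 144–154 m interval has Δρ < 0: lighter water underlies denser water.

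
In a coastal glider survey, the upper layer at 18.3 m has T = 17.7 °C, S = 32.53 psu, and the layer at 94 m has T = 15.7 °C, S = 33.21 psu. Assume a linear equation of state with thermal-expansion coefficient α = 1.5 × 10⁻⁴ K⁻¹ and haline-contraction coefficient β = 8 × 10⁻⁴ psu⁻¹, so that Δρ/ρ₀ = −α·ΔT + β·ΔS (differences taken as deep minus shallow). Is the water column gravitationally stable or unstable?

stable

ΔT = 15.7 − 17.7 = -2.0 K and ΔS = 33.21 − 32.53 = +0.68 psu (deep − shallow).
−αΔT = 3.00 × 10⁻⁴; βΔS = 5.44 × 10⁻⁴; sum Δρ/ρ₀ = 8.44 × 10⁻⁴.
Δρ/ρ₀ > 0, so Δρ > 0: deeper water is denser → statically stable.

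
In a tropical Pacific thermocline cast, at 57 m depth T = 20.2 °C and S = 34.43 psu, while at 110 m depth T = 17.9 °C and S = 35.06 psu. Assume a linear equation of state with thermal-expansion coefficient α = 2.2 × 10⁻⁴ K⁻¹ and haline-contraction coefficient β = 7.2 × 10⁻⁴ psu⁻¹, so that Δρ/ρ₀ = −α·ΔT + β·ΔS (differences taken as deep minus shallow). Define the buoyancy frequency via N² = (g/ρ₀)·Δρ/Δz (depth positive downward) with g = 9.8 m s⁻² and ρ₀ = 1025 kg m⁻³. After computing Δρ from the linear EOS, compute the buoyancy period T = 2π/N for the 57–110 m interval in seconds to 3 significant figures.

ΔT = -2.3 K, ΔS = +0.63 psu (deep − shallow).
Δρ/ρ₀ = −αΔT + βΔS = 5.06 × 10⁻⁴ + 4.536 × 10⁻⁴ = 9.596 × 10⁻⁴, so Δρ ≈ 0.9836 kg m⁻³.
N² = (g/ρ₀)·Δρ/Δz = g·(Δρ/ρ₀)/Δz = 9.8 × 9.596 × 10⁻⁴ / 53 = 1.7744 × 10⁻⁴ s⁻².
N = √(1.7744 × 10⁻⁴) = 0.013321 rad s⁻¹ → T = 2π/N = 471.68 s ≈ 472 s.

472 s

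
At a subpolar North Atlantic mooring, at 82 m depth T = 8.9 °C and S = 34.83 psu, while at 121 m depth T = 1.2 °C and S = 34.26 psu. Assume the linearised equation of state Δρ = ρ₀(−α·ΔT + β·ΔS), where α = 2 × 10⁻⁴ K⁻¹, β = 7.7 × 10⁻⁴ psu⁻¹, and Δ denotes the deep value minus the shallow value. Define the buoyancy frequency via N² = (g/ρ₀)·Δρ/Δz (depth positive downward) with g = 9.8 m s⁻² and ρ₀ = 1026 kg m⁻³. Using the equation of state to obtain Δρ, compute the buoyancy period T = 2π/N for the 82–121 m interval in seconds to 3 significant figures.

ΔT = -7.7 K, ΔS = -0.57 psu (deep − shallow).
Δρ/ρ₀ = −αΔT + βΔS = 1.54 × 10⁻³ − 4.389 × 10⁻⁴ = 1.1011 × 10⁻³, so Δρ ≈ 1.130 kg m⁻³.
N² = (g/ρ₀)·Δρ/Δz = g·(Δρ/ρ₀)/Δz = 9.8 × 1.1011 × 10⁻³ / 39 = 2.7669 × 10⁻⁴ s⁻².
N = √(2.7669 × 10⁻⁴) = 0.016634 rad s⁻¹ → T = 2π/N = 377.73 s ≈ 378 s.

378 s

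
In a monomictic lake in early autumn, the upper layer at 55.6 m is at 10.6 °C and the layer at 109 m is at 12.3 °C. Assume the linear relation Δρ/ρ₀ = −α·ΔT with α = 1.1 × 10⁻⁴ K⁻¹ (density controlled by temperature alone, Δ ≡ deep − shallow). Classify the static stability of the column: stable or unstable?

unstable

ΔT = 12.3 − 10.6 = +1.7 K, so Δρ/ρ₀ = −αΔT = -1.87 × 10⁻⁴.
Δρ/ρ₀ < 0, so Δρ < 0: deeper water is lighter → statically unstable; the column would overturn.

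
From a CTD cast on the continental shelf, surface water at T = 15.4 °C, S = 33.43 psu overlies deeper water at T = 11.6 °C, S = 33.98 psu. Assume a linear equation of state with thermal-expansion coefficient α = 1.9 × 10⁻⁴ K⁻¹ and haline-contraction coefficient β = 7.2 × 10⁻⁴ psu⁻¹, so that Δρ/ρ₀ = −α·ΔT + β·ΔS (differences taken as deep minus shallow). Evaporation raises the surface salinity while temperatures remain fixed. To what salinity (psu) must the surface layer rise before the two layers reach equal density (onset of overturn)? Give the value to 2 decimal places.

34.98 psu

Neutral buoyancy requires −α(T_deep − T_surf) + β(S_deep − S_surf′) = 0.
S_surf′ = S_deep − (α/β)·ΔT = 33.98 − (1.9 × 10⁻⁴/7.2 × 10⁻⁴)·(-3.8) = 34.9828 psu.
Increase required: 34.9828 − 33.43 = 1.5528 psu.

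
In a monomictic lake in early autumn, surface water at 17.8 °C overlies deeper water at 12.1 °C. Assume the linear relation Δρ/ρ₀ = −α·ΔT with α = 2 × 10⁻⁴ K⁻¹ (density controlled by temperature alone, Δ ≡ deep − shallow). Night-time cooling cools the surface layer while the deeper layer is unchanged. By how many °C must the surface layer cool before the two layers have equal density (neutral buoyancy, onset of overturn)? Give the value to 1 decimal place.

With temperature the only control, equal density requires T_surf′ = T_deep.
T_surf′ = 12.1 °C.
Cooling required: 17.8 − 12.1 = 5.7 °C.

5.7 °C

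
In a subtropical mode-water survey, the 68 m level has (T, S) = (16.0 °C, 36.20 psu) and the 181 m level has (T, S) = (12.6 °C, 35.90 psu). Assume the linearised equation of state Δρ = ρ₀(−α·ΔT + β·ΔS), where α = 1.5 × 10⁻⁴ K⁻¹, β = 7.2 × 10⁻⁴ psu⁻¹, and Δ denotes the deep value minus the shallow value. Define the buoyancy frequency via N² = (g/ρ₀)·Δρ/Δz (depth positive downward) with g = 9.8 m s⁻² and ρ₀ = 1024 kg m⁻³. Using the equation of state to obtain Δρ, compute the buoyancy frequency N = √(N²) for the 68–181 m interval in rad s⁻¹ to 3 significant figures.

ΔT = -3.4 K, ΔS = -0.30 psu (deep − shallow).
Δρ/ρ₀ = −αΔT + βΔS = 5.10 × 10⁻⁴ − 2.16 × 10⁻⁴ = 2.94 × 10⁻⁴, so Δρ ≈ 0.3011 kg m⁻³.
N² = (g/ρ₀)·Δρ/Δz = g·(Δρ/ρ₀)/Δz = 9.8 × 2.94 × 10⁻⁴ / 113 = 2.5497 × 10⁻⁵ s⁻².
N = √(2.5497 × 10⁻⁵) = 5.0495 × 10⁻³ rad s⁻¹ ≈ 5.05 × 10⁻³ rad s⁻¹.

5.05 × 10⁻³ rad s⁻¹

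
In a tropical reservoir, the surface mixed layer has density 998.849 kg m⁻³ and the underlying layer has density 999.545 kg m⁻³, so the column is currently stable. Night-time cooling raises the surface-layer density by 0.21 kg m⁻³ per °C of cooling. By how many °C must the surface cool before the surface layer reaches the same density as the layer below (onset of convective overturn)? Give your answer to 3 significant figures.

3.31 °C

Density deficit of the surface layer: 999.545 − 998.849 = 0.696 kg m⁻³.
Required change = 0.696 / 0.21 = 3.31 °C.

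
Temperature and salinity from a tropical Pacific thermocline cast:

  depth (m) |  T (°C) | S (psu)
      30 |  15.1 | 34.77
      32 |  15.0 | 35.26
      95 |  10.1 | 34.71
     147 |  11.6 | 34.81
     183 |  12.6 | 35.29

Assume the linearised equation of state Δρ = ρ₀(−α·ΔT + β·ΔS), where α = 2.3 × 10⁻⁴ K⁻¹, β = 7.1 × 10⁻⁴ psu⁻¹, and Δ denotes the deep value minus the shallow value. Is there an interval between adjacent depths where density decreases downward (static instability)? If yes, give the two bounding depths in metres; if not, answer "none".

Evaluate Δρ/ρ₀ = −αΔT + βΔS across each adjacent pair:
  30–32 m: −αΔT+βΔS = −(2.3 × 10⁻⁴)(-0.1)+(7.1 × 10⁻⁴)(+0.49) = 3.7 × 10⁻⁴ → stable
  32–95 m: −αΔT+βΔS = −(2.3 × 10⁻⁴)(-4.9)+(7.1 × 10⁻⁴)(-0.55) = 7.4 × 10⁻⁴ → stable
  95–147 m: −αΔT+βΔS = −(2.3 × 10⁻⁴)(+1.5)+(7.1 × 10⁻⁴)(+0.10) = -2.7 × 10⁻⁴ → UNSTABLE
  147–183 m: −αΔT+βΔS = −(2.3 × 10⁻⁴)(+1.0)+(7.1 × 10⁻⁴)(+0.48) = 1.1 × 10⁻⁴ → stable
The 95–147 m interval has Δρ < 0: lighter water underlies denser water.

95–147 m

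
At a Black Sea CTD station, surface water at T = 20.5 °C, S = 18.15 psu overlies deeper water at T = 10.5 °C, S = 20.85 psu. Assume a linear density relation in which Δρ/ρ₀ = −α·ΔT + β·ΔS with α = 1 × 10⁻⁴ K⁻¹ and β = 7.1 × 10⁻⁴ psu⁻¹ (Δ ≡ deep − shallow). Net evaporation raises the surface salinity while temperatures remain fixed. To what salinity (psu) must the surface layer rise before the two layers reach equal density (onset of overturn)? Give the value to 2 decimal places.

Neutral buoyancy requires −α(T_deep − T_surf) + β(S_deep − S_surf′) = 0.
S_surf′ = S_deep − (α/β)·ΔT = 20.85 − (1 × 10⁻⁴/7.1 × 10⁻⁴)·(-10.0) = 22.2585 psu.
Increase required: 22.2585 − 18.15 = 4.1085 psu.

22.26 psu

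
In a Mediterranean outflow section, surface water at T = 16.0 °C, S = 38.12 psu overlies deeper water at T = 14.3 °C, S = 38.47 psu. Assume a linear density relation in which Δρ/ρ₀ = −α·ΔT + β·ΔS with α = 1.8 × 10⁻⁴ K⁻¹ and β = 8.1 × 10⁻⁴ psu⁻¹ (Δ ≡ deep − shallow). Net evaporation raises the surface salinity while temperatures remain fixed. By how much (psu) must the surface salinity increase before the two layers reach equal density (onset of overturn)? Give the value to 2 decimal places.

0.73 psu

Neutral buoyancy requires −α(T_deep − T_surf) + β(S_deep − S_surf′) = 0.
S_surf′ = S_deep − (α/β)·ΔT = 38.47 − (1.8 × 10⁻⁴/8.1 × 10⁻⁴)·(-1.7) = 38.8478 psu.
Increase required: 38.8478 − 38.12 = 0.7278 psu.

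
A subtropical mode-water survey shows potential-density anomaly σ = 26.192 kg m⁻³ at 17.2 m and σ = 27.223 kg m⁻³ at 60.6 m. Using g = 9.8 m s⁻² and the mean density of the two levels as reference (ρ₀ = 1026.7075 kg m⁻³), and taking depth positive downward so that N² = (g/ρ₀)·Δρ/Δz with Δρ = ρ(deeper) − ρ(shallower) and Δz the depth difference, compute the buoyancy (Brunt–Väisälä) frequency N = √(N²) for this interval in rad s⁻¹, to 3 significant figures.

0.0151 rad s⁻¹

Δρ = 1027.223 − 1026.192 = 1.031 kg m⁻³ over Δz = 60.6 − 17.2 = 43.4 m.
N² = (9.8/1026.7075) × (1.031/43.4) = 2.2675 × 10⁻⁴ s⁻².
N = √(2.2675 × 10⁻⁴) = 0.015058 rad s⁻¹ ≈ 0.0151 rad s⁻¹.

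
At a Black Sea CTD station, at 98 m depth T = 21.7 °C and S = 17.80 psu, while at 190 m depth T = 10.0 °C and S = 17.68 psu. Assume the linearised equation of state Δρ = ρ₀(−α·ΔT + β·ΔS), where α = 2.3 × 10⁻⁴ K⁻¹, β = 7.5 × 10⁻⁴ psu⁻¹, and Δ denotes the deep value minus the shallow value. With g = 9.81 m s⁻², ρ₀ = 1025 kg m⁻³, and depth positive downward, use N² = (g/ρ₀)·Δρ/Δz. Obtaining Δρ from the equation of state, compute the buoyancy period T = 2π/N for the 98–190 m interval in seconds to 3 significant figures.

377 s

ΔT = -11.7 K, ΔS = -0.12 psu (deep − shallow).
Δρ/ρ₀ = −αΔT + βΔS = 2.691 × 10⁻³ − 9.00 × 10⁻⁵ = 2.601 × 10⁻³, so Δρ ≈ 2.666 kg m⁻³.
N² = (g/ρ₀)·Δρ/Δz = g·(Δρ/ρ₀)/Δz = 9.81 × 2.601 × 10⁻³ / 92 = 2.7735 × 10⁻⁴ s⁻².
N = √(2.7735 × 10⁻⁴) = 0.016654 rad s⁻¹ → T = 2π/N = 377.28 s ≈ 377 s.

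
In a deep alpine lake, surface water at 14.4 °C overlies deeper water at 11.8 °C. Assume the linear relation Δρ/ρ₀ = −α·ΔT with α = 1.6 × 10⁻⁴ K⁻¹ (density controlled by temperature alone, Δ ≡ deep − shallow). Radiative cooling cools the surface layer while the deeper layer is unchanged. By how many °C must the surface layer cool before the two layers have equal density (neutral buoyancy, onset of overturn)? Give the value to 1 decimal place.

With temperature the only control, equal density requires T_surf′ = T_deep.
T_surf′ = 11.8 °C.
Cooling required: 14.4 − 11.8 = 2.6 °C.

2.6 °C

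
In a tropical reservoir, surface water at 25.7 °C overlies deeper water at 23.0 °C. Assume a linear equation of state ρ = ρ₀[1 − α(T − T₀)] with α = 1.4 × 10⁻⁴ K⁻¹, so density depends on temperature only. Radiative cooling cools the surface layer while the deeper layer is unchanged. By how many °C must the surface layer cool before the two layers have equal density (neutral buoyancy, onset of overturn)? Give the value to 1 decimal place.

With temperature the only control, equal density requires T_surf′ = T_deep.
T_surf′ = 23.0 °C.
Cooling required: 25.7 − 23.0 = 2.7 °C.

2.7 °C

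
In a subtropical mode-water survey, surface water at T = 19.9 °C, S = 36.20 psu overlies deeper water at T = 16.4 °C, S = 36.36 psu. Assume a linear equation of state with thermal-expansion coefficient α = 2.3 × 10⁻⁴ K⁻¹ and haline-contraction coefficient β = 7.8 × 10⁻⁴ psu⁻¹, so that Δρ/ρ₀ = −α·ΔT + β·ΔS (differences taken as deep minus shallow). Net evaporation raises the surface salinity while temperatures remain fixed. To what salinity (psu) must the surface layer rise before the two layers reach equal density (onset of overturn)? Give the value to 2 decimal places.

Neutral buoyancy requires −α(T_deep − T_surf) + β(S_deep − S_surf′) = 0.
S_surf′ = S_deep − (α/β)·ΔT = 36.36 − (2.3 × 10⁻⁴/7.8 × 10⁻⁴)·(-3.5) = 37.3921 psu.
Increase required: 37.3921 − 36.20 = 1.1921 psu.

37.39 psu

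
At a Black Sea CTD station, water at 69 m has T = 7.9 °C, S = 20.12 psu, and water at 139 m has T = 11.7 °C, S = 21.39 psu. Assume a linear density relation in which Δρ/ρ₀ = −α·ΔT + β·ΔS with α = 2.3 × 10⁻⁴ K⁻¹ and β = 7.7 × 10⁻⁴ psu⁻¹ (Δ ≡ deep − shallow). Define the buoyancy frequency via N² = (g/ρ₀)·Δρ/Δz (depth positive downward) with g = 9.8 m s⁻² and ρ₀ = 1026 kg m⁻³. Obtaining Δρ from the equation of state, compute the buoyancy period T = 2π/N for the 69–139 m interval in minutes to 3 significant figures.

27.5 min

ΔT = +3.8 K, ΔS = +1.27 psu (deep − shallow).
Δρ/ρ₀ = −αΔT + βΔS = -8.74 × 10⁻⁴ + 9.779 × 10⁻⁴ = 1.039 × 10⁻⁴, so Δρ ≈ 0.1066 kg m⁻³.
N² = (g/ρ₀)·Δρ/Δz = g·(Δρ/ρ₀)/Δz = 9.8 × 1.039 × 10⁻⁴ / 70 = 1.4546 × 10⁻⁵ s⁻².
N = √(1.4546 × 10⁻⁵) = 3.8139 × 10⁻³ rad s⁻¹ → T = 2π/N = 1.6474 × 10³ s = 27.457 min ≈ 27.5 min.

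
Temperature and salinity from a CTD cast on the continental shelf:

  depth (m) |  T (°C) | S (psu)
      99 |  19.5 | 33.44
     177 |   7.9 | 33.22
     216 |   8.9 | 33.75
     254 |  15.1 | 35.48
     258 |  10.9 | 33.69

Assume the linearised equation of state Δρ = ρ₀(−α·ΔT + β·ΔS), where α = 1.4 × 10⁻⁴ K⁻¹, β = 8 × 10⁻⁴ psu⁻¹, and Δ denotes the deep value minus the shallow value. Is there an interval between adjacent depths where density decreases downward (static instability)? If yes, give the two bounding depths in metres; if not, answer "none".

Evaluate Δρ/ρ₀ = −αΔT + βΔS across each adjacent pair:
  99–177 m: −αΔT+βΔS = −(1.4 × 10⁻⁴)(-11.6)+(8 × 10⁻⁴)(-0.22) = 1.4 × 10⁻³ → stable
  177–216 m: −αΔT+βΔS = −(1.4 × 10⁻⁴)(+1.0)+(8 × 10⁻⁴)(+0.53) = 2.8 × 10⁻⁴ → stable
  216–254 m: −αΔT+βΔS = −(1.4 × 10⁻⁴)(+6.2)+(8 × 10⁻⁴)(+1.73) = 5.2 × 10⁻⁴ → stable
  254–258 m: −αΔT+βΔS = −(1.4 × 10⁻⁴)(-4.2)+(8 × 10⁻⁴)(-1.79) = -8.4 × 10⁻⁴ → UNSTABLE
The 254–258 m interval has Δρ < 0: lighter water underlies denser water.

254–258 m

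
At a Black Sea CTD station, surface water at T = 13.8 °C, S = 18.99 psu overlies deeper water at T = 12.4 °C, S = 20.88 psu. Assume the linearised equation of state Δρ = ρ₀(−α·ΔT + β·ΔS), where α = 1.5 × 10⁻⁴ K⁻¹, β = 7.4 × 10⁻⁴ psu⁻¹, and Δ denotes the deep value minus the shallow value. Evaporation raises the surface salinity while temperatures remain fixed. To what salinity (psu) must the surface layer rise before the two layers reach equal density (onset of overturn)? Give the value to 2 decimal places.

21.16 psu

Neutral buoyancy requires −α(T_deep − T_surf) + β(S_deep − S_surf′) = 0.
S_surf′ = S_deep − (α/β)·ΔT = 20.88 − (1.5 × 10⁻⁴/7.4 × 10⁻⁴)·(-1.4) = 21.1638 psu.
Increase required: 21.1638 − 18.99 = 2.1738 psu.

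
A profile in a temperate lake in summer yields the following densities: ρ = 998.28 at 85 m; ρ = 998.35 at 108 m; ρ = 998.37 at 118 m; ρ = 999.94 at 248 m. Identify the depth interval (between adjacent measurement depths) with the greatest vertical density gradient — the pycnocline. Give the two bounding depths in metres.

Compute the density gradient over each adjacent pair:
  85–108 m: Δρ/Δz = 0.07/23 = 3.0 × 10⁻³ kg m⁻⁴
  108–118 m: Δρ/Δz = 0.02/10 = 2.0 × 10⁻³ kg m⁻⁴
  118–248 m: Δρ/Δz = 1.57/130 = 0.012 kg m⁻⁴
The largest gradient is in the 118–248 m interval — the pycnocline.

118–248 m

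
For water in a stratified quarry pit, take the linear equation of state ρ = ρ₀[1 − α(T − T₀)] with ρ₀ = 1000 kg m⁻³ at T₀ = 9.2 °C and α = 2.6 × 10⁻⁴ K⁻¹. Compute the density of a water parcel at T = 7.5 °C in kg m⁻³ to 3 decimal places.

T − T₀ = -1.7 K.
Bracket = 1 − α·(-1.7) = 1 + (4.42 × 10⁻⁴) = 1.0004420.
ρ = 1000 × 1.0004420 = 1000.442 kg m⁻³.

1000.442 kg m⁻³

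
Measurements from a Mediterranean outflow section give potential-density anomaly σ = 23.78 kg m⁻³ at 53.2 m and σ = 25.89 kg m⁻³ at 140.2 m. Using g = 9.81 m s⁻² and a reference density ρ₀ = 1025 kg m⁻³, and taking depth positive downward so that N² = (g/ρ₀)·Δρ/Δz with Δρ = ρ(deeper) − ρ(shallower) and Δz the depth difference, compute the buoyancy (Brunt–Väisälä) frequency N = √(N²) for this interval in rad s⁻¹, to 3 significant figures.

Δρ = 1025.89 − 1023.78 = 2.11 kg m⁻³ over Δz = 140.2 − 53.2 = 87 m.
N² = (9.81/1025) × (2.11/87) = 2.3212 × 10⁻⁴ s⁻².
N = √(2.3212 × 10⁻⁴) = 0.015235 rad s⁻¹ ≈ 0.0152 rad s⁻¹.

0.0152 rad s⁻¹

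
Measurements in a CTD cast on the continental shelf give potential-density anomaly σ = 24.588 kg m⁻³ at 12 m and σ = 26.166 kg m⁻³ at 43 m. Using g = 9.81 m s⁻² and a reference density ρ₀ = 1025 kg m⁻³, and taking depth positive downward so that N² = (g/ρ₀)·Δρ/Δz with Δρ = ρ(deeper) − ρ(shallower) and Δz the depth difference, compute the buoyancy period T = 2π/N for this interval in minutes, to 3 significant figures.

4.74 min

Δρ = 1026.166 − 1024.588 = 1.578 kg m⁻³ over Δz = 43 − 12 = 31 m.
N² = (9.81/1025) × (1.578/31) = 4.8718 × 10⁻⁴ s⁻².
N = √(4.8718 × 10⁻⁴) = 0.022072 rad s⁻¹, so T = 2π/N = 284.67 s = 4.7445 min ≈ 4.74 min.
A positive N² confirms static stability across the interval.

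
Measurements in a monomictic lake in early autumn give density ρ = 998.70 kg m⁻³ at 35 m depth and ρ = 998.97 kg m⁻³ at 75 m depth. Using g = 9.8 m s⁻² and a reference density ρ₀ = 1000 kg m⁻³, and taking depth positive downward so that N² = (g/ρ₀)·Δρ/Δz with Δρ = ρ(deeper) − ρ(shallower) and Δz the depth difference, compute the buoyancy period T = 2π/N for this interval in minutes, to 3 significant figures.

Δρ = 998.97 − 998.70 = 0.27 kg m⁻³ over Δz = 75 − 35 = 40 m.
N² = (9.8/1000) × (0.27/40) = 6.6150 × 10⁻⁵ s⁻².
N = √(6.6150 × 10⁻⁵) = 8.1333 × 10⁻³ rad s⁻¹, so T = 2π/N = 772.53 s = 12.875 min ≈ 12.9 min.

12.9 min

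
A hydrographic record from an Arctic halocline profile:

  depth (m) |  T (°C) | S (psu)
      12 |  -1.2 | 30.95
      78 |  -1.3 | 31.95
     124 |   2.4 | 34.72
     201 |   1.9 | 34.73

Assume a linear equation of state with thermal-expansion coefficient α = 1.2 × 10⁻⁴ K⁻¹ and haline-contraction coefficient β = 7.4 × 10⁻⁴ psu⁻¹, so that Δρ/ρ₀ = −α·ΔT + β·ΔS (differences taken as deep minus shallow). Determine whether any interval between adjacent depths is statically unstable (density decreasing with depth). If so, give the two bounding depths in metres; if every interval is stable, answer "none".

Evaluate Δρ/ρ₀ = −αΔT + βΔS across each adjacent pair:
  12–78 m: −αΔT+βΔS = −(1.2 × 10⁻⁴)(-0.1)+(7.4 × 10⁻⁴)(+1.00) = 7.5 × 10⁻⁴ → stable
  78–124 m: −αΔT+βΔS = −(1.2 × 10⁻⁴)(+3.7)+(7.4 × 10⁻⁴)(+2.77) = 1.6 × 10⁻³ → stable
  124–201 m: −αΔT+βΔS = −(1.2 × 10⁻⁴)(-0.5)+(7.4 × 10⁻⁴)(+0.01) = 6.7 × 10⁻⁵ → stable
Every interval has Δρ > 0: the column is stably stratified throughout.

none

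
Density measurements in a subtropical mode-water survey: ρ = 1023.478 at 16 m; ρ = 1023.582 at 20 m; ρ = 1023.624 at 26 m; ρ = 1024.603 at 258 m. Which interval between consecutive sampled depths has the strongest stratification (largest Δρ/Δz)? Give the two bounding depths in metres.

Compute the density gradient over each adjacent pair:
  16–20 m: Δρ/Δz = 0.104/4 = 0.026 kg m⁻⁴
  20–26 m: Δρ/Δz = 0.042/6 = 7.0 × 10⁻³ kg m⁻⁴
  26–258 m: Δρ/Δz = 0.979/232 = 4.2 × 10⁻³ kg m⁻⁴
The largest gradient is in the 16–20 m interval — the pycnocline.

16–20 m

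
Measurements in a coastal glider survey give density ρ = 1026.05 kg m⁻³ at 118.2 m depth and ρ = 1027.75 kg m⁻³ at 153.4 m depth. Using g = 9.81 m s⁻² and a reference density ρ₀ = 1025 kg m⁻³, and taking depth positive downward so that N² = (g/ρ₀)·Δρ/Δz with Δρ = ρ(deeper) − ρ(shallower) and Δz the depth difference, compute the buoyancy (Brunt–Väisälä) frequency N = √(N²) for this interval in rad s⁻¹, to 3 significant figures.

Δρ = 1027.75 − 1026.05 = 1.70 kg m⁻³ over Δz = 153.4 − 118.2 = 35.2 m.
N² = (9.81/1025) × (1.70/35.2) = 4.6222 × 10⁻⁴ s⁻².
N = √(4.6222 × 10⁻⁴) = 0.021499 rad s⁻¹ ≈ 0.0215 rad s⁻¹.
Since Δρ > 0 the layer is stably stratified.

0.0215 rad s⁻¹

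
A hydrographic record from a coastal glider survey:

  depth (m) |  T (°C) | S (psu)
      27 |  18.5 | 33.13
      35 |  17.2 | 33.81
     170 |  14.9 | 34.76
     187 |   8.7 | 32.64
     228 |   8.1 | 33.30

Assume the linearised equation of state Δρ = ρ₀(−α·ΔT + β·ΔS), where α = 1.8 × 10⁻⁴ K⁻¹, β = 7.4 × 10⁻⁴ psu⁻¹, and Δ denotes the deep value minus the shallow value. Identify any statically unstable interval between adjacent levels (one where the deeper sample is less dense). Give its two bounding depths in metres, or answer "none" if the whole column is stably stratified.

170–187 m

Evaluate Δρ/ρ₀ = −αΔT + βΔS across each adjacent pair:
  27–35 m: −αΔT+βΔS = −(1.8 × 10⁻⁴)(-1.3)+(7.4 × 10⁻⁴)(+0.68) = 7.4 × 10⁻⁴ → stable
  35–170 m: −αΔT+βΔS = −(1.8 × 10⁻⁴)(-2.3)+(7.4 × 10⁻⁴)(+0.95) = 1.1 × 10⁻³ → stable
  170–187 m: −αΔT+βΔS = −(1.8 × 10⁻⁴)(-6.2)+(7.4 × 10⁻⁴)(-2.12) = -4.5 × 10⁻⁴ → UNSTABLE
  187–228 m: −αΔT+βΔS = −(1.8 × 10⁻⁴)(-0.6)+(7.4 × 10⁻⁴)(+0.66) = 6.0 × 10⁻⁴ → stable
The 170–187 m interval has Δρ < 0: lighter water underlies denser water.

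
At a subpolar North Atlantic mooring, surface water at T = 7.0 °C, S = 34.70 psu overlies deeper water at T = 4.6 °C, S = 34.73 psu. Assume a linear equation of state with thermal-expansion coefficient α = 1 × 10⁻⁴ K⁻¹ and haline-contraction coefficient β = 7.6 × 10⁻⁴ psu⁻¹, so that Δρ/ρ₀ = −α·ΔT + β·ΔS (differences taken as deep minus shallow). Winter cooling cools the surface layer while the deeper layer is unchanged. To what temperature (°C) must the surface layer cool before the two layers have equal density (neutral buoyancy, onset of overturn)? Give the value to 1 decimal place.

Neutral buoyancy requires Δρ = 0, i.e. −α(T_deep − T_surf′) + β(S_deep − S_surf) = 0.
T_surf′ = T_deep − (β/α)·ΔS = 4.6 − (7.6 × 10⁻⁴/1 × 10⁻⁴)·(+0.03) = 4.372 °C.
Cooling required: 7.0 − (4.372) = 2.628 °C.

4.4 °C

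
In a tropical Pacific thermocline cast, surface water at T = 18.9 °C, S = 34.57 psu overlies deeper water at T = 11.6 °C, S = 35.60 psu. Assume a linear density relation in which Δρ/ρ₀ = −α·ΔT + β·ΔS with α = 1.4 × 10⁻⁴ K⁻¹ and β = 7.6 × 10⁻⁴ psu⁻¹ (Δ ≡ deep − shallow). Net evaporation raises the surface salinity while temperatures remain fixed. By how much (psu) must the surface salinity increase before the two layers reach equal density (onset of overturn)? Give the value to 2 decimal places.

Neutral buoyancy requires −α(T_deep − T_surf) + β(S_deep − S_surf′) = 0.
S_surf′ = S_deep − (α/β)·ΔT = 35.60 − (1.4 × 10⁻⁴/7.6 × 10⁻⁴)·(-7.3) = 36.9447 psu.
Increase required: 36.9447 − 34.57 = 2.3747 psu.

2.37 psu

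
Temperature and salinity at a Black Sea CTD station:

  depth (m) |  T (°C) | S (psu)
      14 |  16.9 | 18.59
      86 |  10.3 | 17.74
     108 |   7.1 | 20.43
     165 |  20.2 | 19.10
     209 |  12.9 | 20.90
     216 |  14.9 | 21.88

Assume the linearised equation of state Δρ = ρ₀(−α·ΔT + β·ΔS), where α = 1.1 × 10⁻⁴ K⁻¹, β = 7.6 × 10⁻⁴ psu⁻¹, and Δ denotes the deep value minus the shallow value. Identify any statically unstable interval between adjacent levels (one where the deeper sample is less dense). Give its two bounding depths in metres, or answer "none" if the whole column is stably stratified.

108–165 m

Evaluate Δρ/ρ₀ = −αΔT + βΔS across each adjacent pair:
  14–86 m: −αΔT+βΔS = −(1.1 × 10⁻⁴)(-6.6)+(7.6 × 10⁻⁴)(-0.85) = 8.0 × 10⁻⁵ → stable
  86–108 m: −αΔT+βΔS = −(1.1 × 10⁻⁴)(-3.2)+(7.6 × 10⁻⁴)(+2.69) = 2.4 × 10⁻³ → stable
  108–165 m: −αΔT+βΔS = −(1.1 × 10⁻⁴)(+13.1)+(7.6 × 10⁻⁴)(-1.33) = -2.5 × 10⁻³ → UNSTABLE
  165–209 m: −αΔT+βΔS = −(1.1 × 10⁻⁴)(-7.3)+(7.6 × 10⁻⁴)(+1.80) = 2.2 × 10⁻³ → stable
  209–216 m: −αΔT+βΔS = −(1.1 × 10⁻⁴)(+2.0)+(7.6 × 10⁻⁴)(+0.98) = 5.2 × 10⁻⁴ → stable
The 108–165 m interval has Δρ < 0: lighter water underlies denser water.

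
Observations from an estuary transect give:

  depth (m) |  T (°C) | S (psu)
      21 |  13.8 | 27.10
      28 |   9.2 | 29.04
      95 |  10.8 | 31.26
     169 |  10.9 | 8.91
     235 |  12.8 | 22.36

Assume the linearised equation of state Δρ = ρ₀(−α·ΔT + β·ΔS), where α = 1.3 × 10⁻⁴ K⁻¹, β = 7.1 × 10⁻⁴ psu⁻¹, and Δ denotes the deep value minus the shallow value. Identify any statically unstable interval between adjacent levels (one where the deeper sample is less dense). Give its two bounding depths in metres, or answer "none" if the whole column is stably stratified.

95–169 m

Evaluate Δρ/ρ₀ = −αΔT + βΔS across each adjacent pair:
  21–28 m: −αΔT+βΔS = −(1.3 × 10⁻⁴)(-4.6)+(7.1 × 10⁻⁴)(+1.94) = 2.0 × 10⁻³ → stable
  28–95 m: −αΔT+βΔS = −(1.3 × 10⁻⁴)(+1.6)+(7.1 × 10⁻⁴)(+2.22) = 1.4 × 10⁻³ → stable
  95–169 m: −αΔT+βΔS = −(1.3 × 10⁻⁴)(+0.1)+(7.1 × 10⁻⁴)(-22.35) = -0.016 → UNSTABLE
  169–235 m: −αΔT+βΔS = −(1.3 × 10⁻⁴)(+1.9)+(7.1 × 10⁻⁴)(+13.45) = 9.3 × 10⁻³ → stable
The 95–169 m interval has Δρ < 0: lighter water underlies denser water.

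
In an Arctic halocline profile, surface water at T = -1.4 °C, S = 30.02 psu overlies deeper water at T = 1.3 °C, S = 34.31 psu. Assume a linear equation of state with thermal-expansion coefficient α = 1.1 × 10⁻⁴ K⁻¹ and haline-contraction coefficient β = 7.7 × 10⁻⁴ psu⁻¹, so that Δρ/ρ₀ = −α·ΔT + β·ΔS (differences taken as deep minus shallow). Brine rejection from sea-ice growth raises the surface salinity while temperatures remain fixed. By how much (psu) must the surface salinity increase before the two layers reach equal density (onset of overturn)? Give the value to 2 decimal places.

3.90 psu

Neutral buoyancy requires −α(T_deep − T_surf) + β(S_deep − S_surf′) = 0.
S_surf′ = S_deep − (α/β)·ΔT = 34.31 − (1.1 × 10⁻⁴/7.7 × 10⁻⁴)·(+2.7) = 33.9243 psu.
Increase required: 33.9243 − 30.02 = 3.9043 psu.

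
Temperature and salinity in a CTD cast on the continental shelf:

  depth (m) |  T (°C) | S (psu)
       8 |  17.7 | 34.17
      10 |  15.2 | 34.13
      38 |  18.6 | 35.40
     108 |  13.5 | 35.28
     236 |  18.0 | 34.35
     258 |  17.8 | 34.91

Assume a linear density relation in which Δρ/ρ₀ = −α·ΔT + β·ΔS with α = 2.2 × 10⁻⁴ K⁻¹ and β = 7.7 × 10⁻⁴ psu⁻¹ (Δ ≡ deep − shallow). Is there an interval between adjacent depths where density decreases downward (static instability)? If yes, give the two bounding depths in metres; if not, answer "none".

Evaluate Δρ/ρ₀ = −αΔT + βΔS across each adjacent pair:
  8–10 m: −αΔT+βΔS = −(2.2 × 10⁻⁴)(-2.5)+(7.7 × 10⁻⁴)(-0.04) = 5.2 × 10⁻⁴ → stable
  10–38 m: −αΔT+βΔS = −(2.2 × 10⁻⁴)(+3.4)+(7.7 × 10⁻⁴)(+1.27) = 2.3 × 10⁻⁴ → stable
  38–108 m: −αΔT+βΔS = −(2.2 × 10⁻⁴)(-5.1)+(7.7 × 10⁻⁴)(-0.12) = 1.0 × 10⁻³ → stable
  108–236 m: −αΔT+βΔS = −(2.2 × 10⁻⁴)(+4.5)+(7.7 × 10⁻⁴)(-0.93) = -1.7 × 10⁻³ → UNSTABLE
  236–258 m: −αΔT+βΔS = −(2.2 × 10⁻⁴)(-0.2)+(7.7 × 10⁻⁴)(+0.56) = 4.8 × 10⁻⁴ → stable
The 108–236 m interval has Δρ < 0: lighter water underlies denser water.

108–236 m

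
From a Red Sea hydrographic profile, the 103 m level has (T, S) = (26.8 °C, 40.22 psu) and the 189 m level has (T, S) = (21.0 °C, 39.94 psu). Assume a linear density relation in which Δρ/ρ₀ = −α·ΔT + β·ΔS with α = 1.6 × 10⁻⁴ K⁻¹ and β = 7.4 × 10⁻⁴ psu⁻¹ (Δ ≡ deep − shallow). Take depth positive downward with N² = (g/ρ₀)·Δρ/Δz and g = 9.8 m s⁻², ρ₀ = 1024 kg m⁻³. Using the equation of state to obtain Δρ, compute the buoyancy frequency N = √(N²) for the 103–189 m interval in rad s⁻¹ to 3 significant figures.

9.06 × 10⁻³ rad s⁻¹

ΔT = -5.8 K, ΔS = -0.28 psu (deep − shallow).
Δρ/ρ₀ = −αΔT + βΔS = 9.28 × 10⁻⁴ − 2.072 × 10⁻⁴ = 7.208 × 10⁻⁴, so Δρ ≈ 0.7381 kg m⁻³.
N² = (g/ρ₀)·Δρ/Δz = g·(Δρ/ρ₀)/Δz = 9.8 × 7.208 × 10⁻⁴ / 86 = 8.2138 × 10⁻⁵ s⁻².
N = √(8.2138 × 10⁻⁵) = 9.0630 × 10⁻³ rad s⁻¹ ≈ 9.06 × 10⁻³ rad s⁻¹.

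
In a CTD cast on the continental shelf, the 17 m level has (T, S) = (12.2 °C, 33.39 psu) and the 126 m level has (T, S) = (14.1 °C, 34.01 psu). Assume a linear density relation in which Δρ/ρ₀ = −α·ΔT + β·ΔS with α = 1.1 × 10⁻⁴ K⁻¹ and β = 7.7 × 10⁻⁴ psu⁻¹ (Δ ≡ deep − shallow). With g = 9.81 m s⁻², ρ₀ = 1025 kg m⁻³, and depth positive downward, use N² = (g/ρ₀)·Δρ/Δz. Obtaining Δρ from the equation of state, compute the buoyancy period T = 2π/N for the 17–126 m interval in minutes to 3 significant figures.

ΔT = +1.9 K, ΔS = +0.62 psu (deep − shallow).
Δρ/ρ₀ = −αΔT + βΔS = -2.09 × 10⁻⁴ + 4.774 × 10⁻⁴ = 2.684 × 10⁻⁴, so Δρ ≈ 0.2751 kg m⁻³.
N² = (g/ρ₀)·Δρ/Δz = g·(Δρ/ρ₀)/Δz = 9.81 × 2.684 × 10⁻⁴ / 109 = 2.4156 × 10⁻⁵ s⁻².
N = √(2.4156 × 10⁻⁵) = 4.9149 × 10⁻³ rad s⁻¹ → T = 2π/N = 1.2784 × 10³ s = 21.307 min ≈ 21.3 min.

21.3 min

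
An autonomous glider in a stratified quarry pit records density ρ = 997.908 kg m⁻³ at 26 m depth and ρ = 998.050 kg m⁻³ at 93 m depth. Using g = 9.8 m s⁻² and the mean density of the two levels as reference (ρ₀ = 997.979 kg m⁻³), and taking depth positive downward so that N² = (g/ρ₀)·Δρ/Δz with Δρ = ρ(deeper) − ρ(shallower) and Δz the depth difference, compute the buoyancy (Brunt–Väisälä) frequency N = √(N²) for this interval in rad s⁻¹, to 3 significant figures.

4.56 × 10⁻³ rad s⁻¹

Δρ = 998.050 − 997.908 = 0.142 kg m⁻³ over Δz = 93 − 26 = 67 m.
N² = (9.8/997.979) × (0.142/67) = 2.0812 × 10⁻⁵ s⁻².
N = √(2.0812 × 10⁻⁵) = 4.5620 × 10⁻³ rad s⁻¹ ≈ 4.56 × 10⁻³ rad s⁻¹.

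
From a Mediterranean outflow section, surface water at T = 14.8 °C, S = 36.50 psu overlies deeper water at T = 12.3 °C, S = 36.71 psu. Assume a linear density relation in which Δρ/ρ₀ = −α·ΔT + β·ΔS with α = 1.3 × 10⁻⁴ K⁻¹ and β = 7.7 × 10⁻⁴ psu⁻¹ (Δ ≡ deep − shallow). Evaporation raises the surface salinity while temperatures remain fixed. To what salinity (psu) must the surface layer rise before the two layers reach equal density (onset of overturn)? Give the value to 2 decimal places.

Neutral buoyancy requires −α(T_deep − T_surf) + β(S_deep − S_surf′) = 0.
S_surf′ = S_deep − (α/β)·ΔT = 36.71 − (1.3 × 10⁻⁴/7.7 × 10⁻⁴)·(-2.5) = 37.1321 psu.
Increase required: 37.1321 − 36.50 = 0.6321 psu.

37.13 psu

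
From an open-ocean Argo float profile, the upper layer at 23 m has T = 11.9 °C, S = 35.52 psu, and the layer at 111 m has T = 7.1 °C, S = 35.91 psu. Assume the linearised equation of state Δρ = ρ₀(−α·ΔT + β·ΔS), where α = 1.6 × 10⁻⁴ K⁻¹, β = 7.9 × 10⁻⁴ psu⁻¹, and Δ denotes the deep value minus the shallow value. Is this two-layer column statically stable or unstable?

stable

ΔT = 7.1 − 11.9 = -4.8 K and ΔS = 35.91 − 35.52 = +0.39 psu (deep − shallow).
−αΔT = 7.68 × 10⁻⁴; βΔS = 3.081 × 10⁻⁴; sum Δρ/ρ₀ = 1.0761 × 10⁻³.
Δρ/ρ₀ > 0, so Δρ > 0: deeper water is denser → statically stable.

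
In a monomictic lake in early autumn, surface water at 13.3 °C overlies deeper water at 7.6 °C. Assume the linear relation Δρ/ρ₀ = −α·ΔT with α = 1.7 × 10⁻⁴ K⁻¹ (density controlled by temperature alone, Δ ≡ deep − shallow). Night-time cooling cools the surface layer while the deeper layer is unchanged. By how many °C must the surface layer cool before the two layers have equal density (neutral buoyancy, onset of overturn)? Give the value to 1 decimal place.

With temperature the only control, equal density requires T_surf′ = T_deep.
T_surf′ = 7.6 °C.
Cooling required: 13.3 − 7.6 = 5.7 °C.

5.7 °C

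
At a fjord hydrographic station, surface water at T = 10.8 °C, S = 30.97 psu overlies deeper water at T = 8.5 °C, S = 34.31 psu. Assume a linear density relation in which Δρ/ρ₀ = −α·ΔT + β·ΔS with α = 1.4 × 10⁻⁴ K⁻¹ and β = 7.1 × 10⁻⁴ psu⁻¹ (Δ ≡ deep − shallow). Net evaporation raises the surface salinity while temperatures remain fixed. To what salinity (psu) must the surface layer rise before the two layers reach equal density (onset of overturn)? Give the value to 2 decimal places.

34.76 psu

Neutral buoyancy requires −α(T_deep − T_surf) + β(S_deep − S_surf′) = 0.
S_surf′ = S_deep − (α/β)·ΔT = 34.31 − (1.4 × 10⁻⁴/7.1 × 10⁻⁴)·(-2.3) = 34.7635 psu.
Increase required: 34.7635 − 30.97 = 3.7935 psu.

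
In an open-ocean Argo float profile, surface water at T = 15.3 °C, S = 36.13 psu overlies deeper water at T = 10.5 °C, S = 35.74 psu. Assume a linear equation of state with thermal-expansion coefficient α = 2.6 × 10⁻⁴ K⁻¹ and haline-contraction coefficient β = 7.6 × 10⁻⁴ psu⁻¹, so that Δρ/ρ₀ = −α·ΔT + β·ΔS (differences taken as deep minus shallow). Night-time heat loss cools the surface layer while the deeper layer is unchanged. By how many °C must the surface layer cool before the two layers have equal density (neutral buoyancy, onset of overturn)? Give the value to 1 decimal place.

Neutral buoyancy requires Δρ = 0, i.e. −α(T_deep − T_surf′) + β(S_deep − S_surf) = 0.
T_surf′ = T_deep − (β/α)·ΔS = 10.5 − (7.6 × 10⁻⁴/2.6 × 10⁻⁴)·(-0.39) = 11.640 °C.
Cooling required: 15.3 − (11.640) = 3.660 °C.

3.7 °C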